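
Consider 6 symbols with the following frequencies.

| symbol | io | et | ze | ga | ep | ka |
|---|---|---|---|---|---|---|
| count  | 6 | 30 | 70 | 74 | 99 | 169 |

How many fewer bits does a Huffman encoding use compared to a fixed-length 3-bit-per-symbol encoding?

306

Fixed-length: 3 bits × 448 symbols = 1344 bits.
Huffman merges:
io(6) + et(30) → 36
36 + ze(70) → 106
ga(74) + ep(99) → 173
106 + ka(169) → 275
173 + 275 → 448
Huffman total = 36 + 106 + 173 + 275 + 448 = 1038 bits.
Saving = 1344 − 1038 = 306 bits.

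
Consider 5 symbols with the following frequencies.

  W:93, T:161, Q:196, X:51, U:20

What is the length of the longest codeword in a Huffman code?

Merge the two lowest-weight nodes at each step:
U(20) + X(51) → 71
71 + W(93) → 164
T(161) + 164 → 325
Q(196) + 325 → 521
Maximum depth reached is 4.

4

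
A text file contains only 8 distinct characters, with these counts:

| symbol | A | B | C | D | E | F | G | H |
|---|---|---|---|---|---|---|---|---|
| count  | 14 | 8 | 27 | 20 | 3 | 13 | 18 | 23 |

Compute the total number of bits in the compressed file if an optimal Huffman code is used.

Merge the two smallest weights repeatedly:
merge E(3) and B(8): 11
merge 11 and F(13): 24
merge A(14) and G(18): 32
merge D(20) and H(23): 43
merge 24 and C(27): 51
merge 32 and 43: 75
merge 51 and 75: 126
Each symbol's bit-cost is frequency × depth; summing gives 362 bits (equivalently 11 + 24 + 32 + 43 + 51 + 75 + 126).

362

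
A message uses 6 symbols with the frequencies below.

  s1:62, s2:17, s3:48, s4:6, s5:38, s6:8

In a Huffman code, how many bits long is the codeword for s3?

2

Huffman merges, smallest pair first:
merge s4(6) and s6(8): 14
merge 14 and s2(17): 31
merge 31 and s5(38): 69
merge s3(48) and s1(62): 110
merge 69 and 110: 179
s3 sits 2 levels below the root, so its codeword is 2 bits.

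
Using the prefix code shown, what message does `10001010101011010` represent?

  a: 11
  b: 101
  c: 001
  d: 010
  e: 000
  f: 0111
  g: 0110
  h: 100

hdbdad

Read left to right; each codeword is recognised as soon as it completes (prefix code):
  100→h | 010→d | 101→b | 010→d | 11→a | 010→d
Decoded message: hdbdad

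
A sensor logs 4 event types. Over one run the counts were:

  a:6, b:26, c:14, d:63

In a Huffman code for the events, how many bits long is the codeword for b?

2

Huffman merges, smallest pair first:
combine a(6), c(14) → 20
combine 20, b(26) → 46
combine 46, d(63) → 109
The subtree containing b is merged 2 times, so code length = 2.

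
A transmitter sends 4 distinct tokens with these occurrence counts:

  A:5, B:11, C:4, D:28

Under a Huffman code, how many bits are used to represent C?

3

Build the tree from the bottom:
C(4) + A(5) → 9
9 + B(11) → 20
20 + D(28) → 48
The subtree containing C is merged 3 times, so code length = 3.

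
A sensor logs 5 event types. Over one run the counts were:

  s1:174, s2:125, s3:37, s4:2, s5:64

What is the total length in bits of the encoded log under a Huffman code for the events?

Greedily combine the two least-frequent nodes:
merge s4(2) and s3(37): 39
merge 39 and s5(64): 103
merge 103 and s2(125): 228
merge s1(174) and 228: 402
Total encoded bits = sum of merged weights = 39 + 103 + 228 + 402 = 772.

772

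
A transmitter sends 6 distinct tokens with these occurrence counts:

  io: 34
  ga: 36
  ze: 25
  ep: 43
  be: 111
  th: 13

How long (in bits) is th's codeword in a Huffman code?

Huffman merges, smallest pair first:
combine th(13), ze(25) → 38
combine io(34), ga(36) → 70
combine 38, ep(43) → 81
combine 70, 81 → 151
combine be(111), 151 → 262
The subtree containing th is merged 4 times, so code length = 4.

4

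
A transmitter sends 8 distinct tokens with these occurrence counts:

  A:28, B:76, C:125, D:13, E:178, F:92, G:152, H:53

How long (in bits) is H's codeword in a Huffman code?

Huffman merges, smallest pair first:
D(13) + A(28) → 41
41 + H(53) → 94
B(76) + F(92) → 168
94 + C(125) → 219
G(152) + 168 → 320
E(178) + 219 → 397
320 + 397 → 717
H's leaf is at depth 4, giving a 4-bit codeword.

4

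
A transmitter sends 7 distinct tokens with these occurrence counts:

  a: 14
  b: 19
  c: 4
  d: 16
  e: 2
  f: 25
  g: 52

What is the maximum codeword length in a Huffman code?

5

Merge the two lowest-weight nodes at each step:
e(2) + c(4) → 6
6 + a(14) → 20
d(16) + b(19) → 35
20 + f(25) → 45
35 + 45 → 80
g(52) + 80 → 132
The first pair merged (e, c) ends up deepest, at depth 5.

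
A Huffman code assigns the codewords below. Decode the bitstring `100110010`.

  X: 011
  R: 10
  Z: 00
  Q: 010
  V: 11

RXZR

Read left to right; each codeword is recognised as soon as it completes (prefix code):
  10→R | 011→X | 00→Z | 10→R
Decoded message: RXZR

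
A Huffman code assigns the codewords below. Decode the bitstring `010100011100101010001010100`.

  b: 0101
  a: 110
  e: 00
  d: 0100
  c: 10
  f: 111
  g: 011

Read left to right; each codeword is recognised as soon as it completes (prefix code):
  0101→b | 00→e | 011→g | 10→c | 0101→b | 0100→d | 0101→b | 0100→d
Decoded message: begcbdbd

begcbdbd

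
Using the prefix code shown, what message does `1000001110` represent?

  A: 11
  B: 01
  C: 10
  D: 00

Read left to right; each codeword is recognised as soon as it completes (prefix code):
  10→C | 00→D | 00→D | 11→A | 10→C
Decoded message: CDDAC

CDDAC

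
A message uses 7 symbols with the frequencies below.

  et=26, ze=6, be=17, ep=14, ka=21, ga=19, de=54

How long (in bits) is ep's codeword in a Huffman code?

Repeatedly merge the two smallest:
merge ze(6) and ep(14): 20
merge be(17) and ga(19): 36
merge 20 and ka(21): 41
merge et(26) and 36: 62
merge 41 and de(54): 95
merge 62 and 95: 157
ep's leaf is at depth 4, giving a 4-bit codeword.

4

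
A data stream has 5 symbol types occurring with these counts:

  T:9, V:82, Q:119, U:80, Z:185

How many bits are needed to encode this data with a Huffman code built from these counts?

Build the Huffman tree bottom-up:
merge T(9) and U(80): 89
merge V(82) and 89: 171
merge Q(119) and 171: 290
merge Z(185) and 290: 475
Each symbol's bit-cost is frequency × depth; summing gives 1025 bits (equivalently 89 + 171 + 290 + 475).

1025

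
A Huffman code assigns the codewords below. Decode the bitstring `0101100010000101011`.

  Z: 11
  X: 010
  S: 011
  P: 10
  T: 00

XZTXTXPZ

Read left to right; each codeword is recognised as soon as it completes (prefix code):
  010→X | 11→Z | 00→T | 010→X | 00→T | 010→X | 10→P | 11→Z
Decoded message: XZTXTXPZ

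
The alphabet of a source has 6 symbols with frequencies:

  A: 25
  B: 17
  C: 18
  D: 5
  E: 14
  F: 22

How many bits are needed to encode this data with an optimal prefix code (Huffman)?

Build the Huffman tree bottom-up:
combine D(5), E(14) → 19
combine B(17), C(18) → 35
combine 19, F(22) → 41
combine A(25), 35 → 60
combine 41, 60 → 101
Total encoded bits = sum of merged weights = 19 + 35 + 41 + 60 + 101 = 256.

256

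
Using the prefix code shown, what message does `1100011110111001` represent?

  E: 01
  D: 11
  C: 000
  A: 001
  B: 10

Read left to right; each codeword is recognised as soon as it completes (prefix code):
  11→D | 000→C | 11→D | 11→D | 01→E | 11→D | 001→A
Decoded message: DCDDEDA

DCDDEDA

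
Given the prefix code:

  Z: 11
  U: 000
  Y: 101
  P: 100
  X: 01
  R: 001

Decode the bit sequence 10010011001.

PPZR

Read left to right; each codeword is recognised as soon as it completes (prefix code):
  100→P | 100→P | 11→Z | 001→R
Decoded message: PPZR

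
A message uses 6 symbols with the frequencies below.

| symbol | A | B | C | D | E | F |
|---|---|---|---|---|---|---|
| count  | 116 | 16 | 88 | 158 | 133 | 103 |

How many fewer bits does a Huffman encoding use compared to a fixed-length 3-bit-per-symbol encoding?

Fixed-length: 3 bits × 614 symbols = 1842 bits.
Huffman merges:
combine B(16), C(88) → 104
combine F(103), 104 → 207
combine A(116), E(133) → 249
combine D(158), 207 → 365
combine 249, 365 → 614
Huffman total = 104 + 207 + 249 + 365 + 614 = 1539 bits.
Saving = 1842 − 1539 = 303 bits.

303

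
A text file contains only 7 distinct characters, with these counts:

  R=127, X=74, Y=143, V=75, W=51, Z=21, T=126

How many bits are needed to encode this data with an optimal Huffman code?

Build the Huffman tree bottom-up:
combine Z(21), W(51) → 72
combine 72, X(74) → 146
combine V(75), T(126) → 201
combine R(127), Y(143) → 270
combine 146, 201 → 347
combine 270, 347 → 617
Each symbol's bit-cost is frequency × depth; summing gives 1653 bits (equivalently 72 + 146 + 201 + 270 + 347 + 617).

1653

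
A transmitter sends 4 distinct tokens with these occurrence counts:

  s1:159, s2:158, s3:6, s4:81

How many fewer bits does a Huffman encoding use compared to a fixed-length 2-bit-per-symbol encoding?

Fixed-length: 2 bits × 404 symbols = 808 bits.
Huffman merges:
combine s3(6), s4(81) → 87
combine 87, s2(158) → 245
combine s1(159), 245 → 404
Huffman total = 87 + 245 + 404 = 736 bits.
Saving = 808 − 736 = 72 bits.

72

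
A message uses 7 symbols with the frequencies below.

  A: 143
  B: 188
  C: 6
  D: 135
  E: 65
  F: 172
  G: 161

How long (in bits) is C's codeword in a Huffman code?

Build the tree from the bottom:
merge C(6) and E(65): 71
merge 71 and D(135): 206
merge A(143) and G(161): 304
merge F(172) and B(188): 360
merge 206 and 304: 510
merge 360 and 510: 870
C sits 4 levels below the root, so its codeword is 4 bits.

4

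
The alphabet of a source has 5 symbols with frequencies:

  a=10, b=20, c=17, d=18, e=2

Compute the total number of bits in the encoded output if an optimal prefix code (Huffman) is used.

Build the Huffman tree bottom-up:
e(2) + a(10) → 12
12 + c(17) → 29
d(18) + b(20) → 38
29 + 38 → 67
Total encoded bits = sum of merged weights = 12 + 29 + 38 + 67 = 146.

146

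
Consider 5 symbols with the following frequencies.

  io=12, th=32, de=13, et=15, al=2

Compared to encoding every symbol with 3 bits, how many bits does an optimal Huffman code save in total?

Fixed-length: 3 bits × 74 symbols = 222 bits.
Huffman merges:
combine al(2), io(12) → 14
combine de(13), 14 → 27
combine et(15), 27 → 42
combine th(32), 42 → 74
Huffman total = 14 + 27 + 42 + 74 = 157 bits.
Saving = 222 − 157 = 65 bits.

65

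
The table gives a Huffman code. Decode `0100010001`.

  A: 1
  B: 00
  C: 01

Read left to right; each codeword is recognised as soon as it completes (prefix code):
  01→C | 00→B | 01→C | 00→B | 01→C
Decoded message: CBCBC

CBCBC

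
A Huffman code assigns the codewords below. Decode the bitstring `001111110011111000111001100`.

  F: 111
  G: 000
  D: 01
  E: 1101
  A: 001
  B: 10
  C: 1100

Read left to right; each codeword is recognised as soon as it completes (prefix code):
  001→A | 111→F | 1100→C | 111→F | 1100→C | 01→D | 1100→C | 1100→C
Decoded message: AFCFCDCC

AFCFCDCC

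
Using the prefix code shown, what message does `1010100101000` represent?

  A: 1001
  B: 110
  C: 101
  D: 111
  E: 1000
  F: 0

CFAFE

Read left to right; each codeword is recognised as soon as it completes (prefix code):
  101→C | 0→F | 1001→A | 0→F | 1000→E
Decoded message: CFAFE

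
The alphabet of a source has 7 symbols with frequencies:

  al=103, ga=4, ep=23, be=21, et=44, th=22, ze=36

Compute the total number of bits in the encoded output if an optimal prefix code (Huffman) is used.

623

Merge the two smallest weights repeatedly:
combine ga(4), be(21) → 25
combine th(22), ep(23) → 45
combine 25, ze(36) → 61
combine et(44), 45 → 89
combine 61, 89 → 150
combine al(103), 150 → 253
The encoded length is the sum of every internal node's weight: 25 + 45 + 61 + 89 + 150 + 253 = 623 bits.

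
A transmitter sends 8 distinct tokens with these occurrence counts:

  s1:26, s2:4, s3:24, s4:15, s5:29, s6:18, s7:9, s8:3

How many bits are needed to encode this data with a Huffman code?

352

Build the Huffman tree bottom-up:
combine s8(3), s2(4) → 7
combine 7, s7(9) → 16
combine s4(15), 16 → 31
combine s6(18), s3(24) → 42
combine s1(26), s5(29) → 55
combine 31, 42 → 73
combine 55, 73 → 128
The encoded length is the sum of every internal node's weight: 7 + 16 + 31 + 42 + 55 + 73 + 128 = 352 bits.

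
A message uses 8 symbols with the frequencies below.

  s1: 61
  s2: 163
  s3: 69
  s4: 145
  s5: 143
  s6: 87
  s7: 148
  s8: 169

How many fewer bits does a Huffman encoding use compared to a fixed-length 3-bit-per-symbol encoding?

39

Fixed-length: 3 bits × 985 symbols = 2955 bits.
Huffman merges:
s1(61) + s3(69) → 130
s6(87) + 130 → 217
s5(143) + s4(145) → 288
s7(148) + s2(163) → 311
s8(169) + 217 → 386
288 + 311 → 599
386 + 599 → 985
Huffman total = 130 + 217 + 288 + 311 + 386 + 599 + 985 = 2916 bits.
Saving = 2955 − 2916 = 39 bits.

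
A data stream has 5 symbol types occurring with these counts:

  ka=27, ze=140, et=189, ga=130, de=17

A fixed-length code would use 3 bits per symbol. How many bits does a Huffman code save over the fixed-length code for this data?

Fixed-length: 3 bits × 503 symbols = 1509 bits.
Huffman merges:
merge de(17) and ka(27): 44
merge 44 and ga(130): 174
merge ze(140) and 174: 314
merge et(189) and 314: 503
Huffman total = 44 + 174 + 314 + 503 = 1035 bits.
Saving = 1509 − 1035 = 474 bits.

474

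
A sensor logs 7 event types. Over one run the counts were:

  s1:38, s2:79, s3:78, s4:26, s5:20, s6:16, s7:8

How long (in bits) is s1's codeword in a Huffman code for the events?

3

Huffman merges, smallest pair first:
s7(8) + s6(16) → 24
s5(20) + 24 → 44
s4(26) + s1(38) → 64
44 + 64 → 108
s3(78) + s2(79) → 157
108 + 157 → 265
s1's leaf is at depth 3, giving a 3-bit codeword.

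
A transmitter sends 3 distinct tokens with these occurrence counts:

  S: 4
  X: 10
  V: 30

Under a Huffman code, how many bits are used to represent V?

1

Build the tree from the bottom:
combine S(4), X(10) → 14
combine 14, V(30) → 44
V sits one level below the root: a 1-bit codeword.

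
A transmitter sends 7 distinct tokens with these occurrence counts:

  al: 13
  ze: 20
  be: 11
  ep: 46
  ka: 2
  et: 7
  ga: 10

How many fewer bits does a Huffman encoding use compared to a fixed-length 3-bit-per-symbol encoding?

64

Fixed-length: 3 bits × 109 symbols = 327 bits.
Huffman merges:
ka(2) + et(7) → 9
9 + ga(10) → 19
be(11) + al(13) → 24
19 + ze(20) → 39
24 + 39 → 63
ep(46) + 63 → 109
Huffman total = 9 + 19 + 24 + 39 + 63 + 109 = 263 bits.
Saving = 327 − 263 = 64 bits.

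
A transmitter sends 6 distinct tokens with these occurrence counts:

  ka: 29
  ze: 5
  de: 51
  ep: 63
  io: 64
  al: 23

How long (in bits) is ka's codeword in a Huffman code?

Repeatedly merge the two smallest:
combine ze(5), al(23) → 28
combine 28, ka(29) → 57
combine de(51), 57 → 108
combine ep(63), io(64) → 127
combine 108, 127 → 235
ka sits 3 levels below the root, so its codeword is 3 bits.

3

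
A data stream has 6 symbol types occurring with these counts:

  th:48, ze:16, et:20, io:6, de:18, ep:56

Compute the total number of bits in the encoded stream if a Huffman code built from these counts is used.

388

Merge the two smallest weights repeatedly:
combine io(6), ze(16) → 22
combine de(18), et(20) → 38
combine 22, 38 → 60
combine th(48), ep(56) → 104
combine 60, 104 → 164
The encoded length is the sum of every internal node's weight: 22 + 38 + 60 + 104 + 164 = 388 bits.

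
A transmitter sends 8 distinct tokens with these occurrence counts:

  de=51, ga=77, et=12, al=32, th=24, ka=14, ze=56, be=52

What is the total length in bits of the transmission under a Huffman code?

Build the Huffman tree bottom-up:
et(12) + ka(14) → 26
th(24) + 26 → 50
al(32) + 50 → 82
de(51) + be(52) → 103
ze(56) + ga(77) → 133
82 + 103 → 185
133 + 185 → 318
The encoded length is the sum of every internal node's weight: 26 + 50 + 82 + 103 + 133 + 185 + 318 = 897 bits.

897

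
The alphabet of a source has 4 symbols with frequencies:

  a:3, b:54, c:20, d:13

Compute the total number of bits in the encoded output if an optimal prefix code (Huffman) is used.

Build the Huffman tree bottom-up:
combine a(3), d(13) → 16
combine 16, c(20) → 36
combine 36, b(54) → 90
Total encoded bits = sum of merged weights = 16 + 36 + 90 = 142.

142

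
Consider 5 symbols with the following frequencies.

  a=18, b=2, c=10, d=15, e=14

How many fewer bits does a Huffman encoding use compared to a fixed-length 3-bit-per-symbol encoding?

Fixed-length: 3 bits × 59 symbols = 177 bits.
Huffman merges:
merge b(2) and c(10): 12
merge 12 and e(14): 26
merge d(15) and a(18): 33
merge 26 and 33: 59
Huffman total = 12 + 26 + 33 + 59 = 130 bits.
Saving = 177 − 130 = 47 bits.

47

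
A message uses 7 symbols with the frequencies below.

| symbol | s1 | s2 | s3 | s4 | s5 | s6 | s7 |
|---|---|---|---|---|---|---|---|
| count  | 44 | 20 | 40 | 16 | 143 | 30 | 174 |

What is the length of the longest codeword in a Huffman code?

5

Merge the two lowest-weight nodes at each step:
merge s4(16) and s2(20): 36
merge s6(30) and 36: 66
merge s3(40) and s1(44): 84
merge 66 and 84: 150
merge s5(143) and 150: 293
merge s7(174) and 293: 467
The first pair merged (s4, s2) ends up deepest, at depth 5.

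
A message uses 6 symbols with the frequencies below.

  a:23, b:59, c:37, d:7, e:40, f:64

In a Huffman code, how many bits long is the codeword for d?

Huffman merges, smallest pair first:
combine d(7), a(23) → 30
combine 30, c(37) → 67
combine e(40), b(59) → 99
combine f(64), 67 → 131
combine 99, 131 → 230
The subtree containing d is merged 4 times, so code length = 4.

4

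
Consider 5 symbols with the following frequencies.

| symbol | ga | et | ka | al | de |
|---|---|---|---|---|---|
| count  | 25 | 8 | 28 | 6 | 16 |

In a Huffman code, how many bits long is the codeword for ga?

Build the tree from the bottom:
combine al(6), et(8) → 14
combine 14, de(16) → 30
combine ga(25), ka(28) → 53
combine 30, 53 → 83
ga's leaf is at depth 2, giving a 2-bit codeword.

2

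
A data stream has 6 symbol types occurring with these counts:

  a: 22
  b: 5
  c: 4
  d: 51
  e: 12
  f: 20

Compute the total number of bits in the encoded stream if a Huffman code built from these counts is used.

248

Build the Huffman tree bottom-up:
c(4) + b(5) → 9
9 + e(12) → 21
f(20) + 21 → 41
a(22) + 41 → 63
d(51) + 63 → 114
The encoded length is the sum of every internal node's weight: 9 + 21 + 41 + 63 + 114 = 248 bits.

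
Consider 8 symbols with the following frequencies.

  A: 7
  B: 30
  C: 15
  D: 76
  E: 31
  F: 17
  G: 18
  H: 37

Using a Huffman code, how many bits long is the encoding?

Build the Huffman tree bottom-up:
combine A(7), C(15) → 22
combine F(17), G(18) → 35
combine 22, B(30) → 52
combine E(31), 35 → 66
combine H(37), 52 → 89
combine 66, D(76) → 142
combine 89, 142 → 231
The encoded length is the sum of every internal node's weight: 22 + 35 + 52 + 66 + 89 + 142 + 231 = 637 bits.

637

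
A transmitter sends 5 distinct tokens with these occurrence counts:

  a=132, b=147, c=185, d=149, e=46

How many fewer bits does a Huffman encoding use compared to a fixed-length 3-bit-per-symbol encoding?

481

Fixed-length: 3 bits × 659 symbols = 1977 bits.
Huffman merges:
e(46) + a(132) → 178
b(147) + d(149) → 296
178 + c(185) → 363
296 + 363 → 659
Huffman total = 178 + 296 + 363 + 659 = 1496 bits.
Saving = 1977 − 1496 = 481 bits.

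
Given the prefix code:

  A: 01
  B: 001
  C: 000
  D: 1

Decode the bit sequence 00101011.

BAAD

Read left to right; each codeword is recognised as soon as it completes (prefix code):
  001→B | 01→A | 01→A | 1→D
Decoded message: BAAD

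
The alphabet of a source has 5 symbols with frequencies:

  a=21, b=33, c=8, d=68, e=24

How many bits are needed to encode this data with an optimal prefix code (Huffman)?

Greedily combine the two least-frequent nodes:
merge c(8) and a(21): 29
merge e(24) and 29: 53
merge b(33) and 53: 86
merge d(68) and 86: 154
The encoded length is the sum of every internal node's weight: 29 + 53 + 86 + 154 = 322 bits.

322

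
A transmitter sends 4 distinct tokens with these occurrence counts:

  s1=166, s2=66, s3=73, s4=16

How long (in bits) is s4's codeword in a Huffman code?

3

Build the tree from the bottom:
merge s4(16) and s2(66): 82
merge s3(73) and 82: 155
merge 155 and s1(166): 321
s4's leaf is at depth 3, giving a 3-bit codeword.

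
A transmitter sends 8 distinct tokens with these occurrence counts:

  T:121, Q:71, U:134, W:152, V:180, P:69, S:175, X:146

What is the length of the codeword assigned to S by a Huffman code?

3

Huffman merges, smallest pair first:
combine P(69), Q(71) → 140
combine T(121), U(134) → 255
combine 140, X(146) → 286
combine W(152), S(175) → 327
combine V(180), 255 → 435
combine 286, 327 → 613
combine 435, 613 → 1048
S's leaf is at depth 3, giving a 3-bit codeword.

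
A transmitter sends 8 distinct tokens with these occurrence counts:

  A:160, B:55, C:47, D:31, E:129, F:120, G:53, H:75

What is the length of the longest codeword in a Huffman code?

Merge the two lowest-weight nodes at each step:
merge D(31) and C(47): 78
merge G(53) and B(55): 108
merge H(75) and 78: 153
merge 108 and F(120): 228
merge E(129) and 153: 282
merge A(160) and 228: 388
merge 282 and 388: 670
The rarest symbols sit at the bottom; the longest codeword is 4 bits.

4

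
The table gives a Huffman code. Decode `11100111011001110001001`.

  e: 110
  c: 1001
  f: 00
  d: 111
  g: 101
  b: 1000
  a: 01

dfdacefc

Read left to right; each codeword is recognised as soon as it completes (prefix code):
  111→d | 00→f | 111→d | 01→a | 1001→c | 110→e | 00→f | 1001→c
Decoded message: dfdacefc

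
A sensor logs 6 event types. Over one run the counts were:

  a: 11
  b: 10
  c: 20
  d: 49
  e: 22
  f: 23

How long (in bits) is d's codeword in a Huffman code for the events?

1

Build the tree from the bottom:
merge b(10) and a(11): 21
merge c(20) and 21: 41
merge e(22) and f(23): 45
merge 41 and 45: 86
merge d(49) and 86: 135
d sits one level below the root: a 1-bit codeword.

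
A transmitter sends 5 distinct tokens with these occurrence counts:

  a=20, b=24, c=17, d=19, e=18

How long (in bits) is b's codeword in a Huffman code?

Huffman merges, smallest pair first:
merge c(17) and e(18): 35
merge d(19) and a(20): 39
merge b(24) and 35: 59
merge 39 and 59: 98
b sits 2 levels below the root, so its codeword is 2 bits.

2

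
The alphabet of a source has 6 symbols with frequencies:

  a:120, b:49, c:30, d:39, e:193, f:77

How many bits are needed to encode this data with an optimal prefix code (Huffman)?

1203

Merge the two smallest weights repeatedly:
c(30) + d(39) → 69
b(49) + 69 → 118
f(77) + 118 → 195
a(120) + e(193) → 313
195 + 313 → 508
Total encoded bits = sum of merged weights = 69 + 118 + 195 + 313 + 508 = 1203.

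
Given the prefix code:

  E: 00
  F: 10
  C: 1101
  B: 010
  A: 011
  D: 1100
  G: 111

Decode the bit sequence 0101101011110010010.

BCADFB

Read left to right; each codeword is recognised as soon as it completes (prefix code):
  010→B | 1101→C | 011→A | 1100→D | 10→F | 010→B
Decoded message: BCADFB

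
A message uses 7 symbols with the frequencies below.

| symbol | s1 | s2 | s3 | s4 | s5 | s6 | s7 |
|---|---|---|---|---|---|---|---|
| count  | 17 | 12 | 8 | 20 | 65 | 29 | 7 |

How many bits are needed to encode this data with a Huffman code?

Greedily combine the two least-frequent nodes:
merge s7(7) and s3(8): 15
merge s2(12) and 15: 27
merge s1(17) and s4(20): 37
merge 27 and s6(29): 56
merge 37 and 56: 93
merge s5(65) and 93: 158
Each symbol's bit-cost is frequency × depth; summing gives 386 bits (equivalently 15 + 27 + 37 + 56 + 93 + 158).

386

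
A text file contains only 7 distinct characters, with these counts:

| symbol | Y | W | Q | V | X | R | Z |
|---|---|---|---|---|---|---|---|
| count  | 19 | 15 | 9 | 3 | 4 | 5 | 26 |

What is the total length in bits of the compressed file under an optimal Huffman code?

202

Merge the two smallest weights repeatedly:
combine V(3), X(4) → 7
combine R(5), 7 → 12
combine Q(9), 12 → 21
combine W(15), Y(19) → 34
combine 21, Z(26) → 47
combine 34, 47 → 81
The encoded length is the sum of every internal node's weight: 7 + 12 + 21 + 34 + 47 + 81 = 202 bits.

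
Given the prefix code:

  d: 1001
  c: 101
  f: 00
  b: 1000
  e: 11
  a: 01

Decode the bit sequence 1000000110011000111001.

Read left to right; each codeword is recognised as soon as it completes (prefix code):
  1000→b | 00→f | 01→a | 1001→d | 1000→b | 11→e | 1001→d
Decoded message: bfadbed

bfadbed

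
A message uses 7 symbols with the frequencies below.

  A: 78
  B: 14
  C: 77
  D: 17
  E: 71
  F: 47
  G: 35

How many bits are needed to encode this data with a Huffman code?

888

Build the Huffman tree bottom-up:
combine B(14), D(17) → 31
combine 31, G(35) → 66
combine F(47), 66 → 113
combine E(71), C(77) → 148
combine A(78), 113 → 191
combine 148, 191 → 339
The encoded length is the sum of every internal node's weight: 31 + 66 + 113 + 148 + 191 + 339 = 888 bits.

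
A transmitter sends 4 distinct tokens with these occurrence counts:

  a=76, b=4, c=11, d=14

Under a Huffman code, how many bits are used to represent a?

1

Repeatedly merge the two smallest:
b(4) + c(11) → 15
d(14) + 15 → 29
29 + a(76) → 105
a is merged only at the final step, so code length = 1.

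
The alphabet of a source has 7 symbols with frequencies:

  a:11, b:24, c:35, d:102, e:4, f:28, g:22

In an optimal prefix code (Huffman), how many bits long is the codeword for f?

3

Build the tree from the bottom:
e(4) + a(11) → 15
15 + g(22) → 37
b(24) + f(28) → 52
c(35) + 37 → 72
52 + 72 → 124
d(102) + 124 → 226
f sits 3 levels below the root, so its codeword is 3 bits.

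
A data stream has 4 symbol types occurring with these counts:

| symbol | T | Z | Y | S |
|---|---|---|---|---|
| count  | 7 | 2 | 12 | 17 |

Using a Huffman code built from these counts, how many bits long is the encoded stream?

68

Greedily combine the two least-frequent nodes:
combine Z(2), T(7) → 9
combine 9, Y(12) → 21
combine S(17), 21 → 38
Total encoded bits = sum of merged weights = 9 + 21 + 38 = 68.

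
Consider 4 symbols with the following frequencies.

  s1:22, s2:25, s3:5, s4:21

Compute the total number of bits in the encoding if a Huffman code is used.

146

Merge the two smallest weights repeatedly:
merge s3(5) and s4(21): 26
merge s1(22) and s2(25): 47
merge 26 and 47: 73
Each symbol's bit-cost is frequency × depth; summing gives 146 bits (equivalently 26 + 47 + 73).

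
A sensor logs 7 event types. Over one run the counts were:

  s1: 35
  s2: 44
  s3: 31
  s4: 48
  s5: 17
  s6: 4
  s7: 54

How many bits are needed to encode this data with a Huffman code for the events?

Greedily combine the two least-frequent nodes:
merge s6(4) and s5(17): 21
merge 21 and s3(31): 52
merge s1(35) and s2(44): 79
merge s4(48) and 52: 100
merge s7(54) and 79: 133
merge 100 and 133: 233
Each symbol's bit-cost is frequency × depth; summing gives 618 bits (equivalently 21 + 52 + 79 + 100 + 133 + 233).

618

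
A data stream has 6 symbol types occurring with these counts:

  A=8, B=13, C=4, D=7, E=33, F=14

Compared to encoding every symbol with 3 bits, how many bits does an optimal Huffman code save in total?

Fixed-length: 3 bits × 79 symbols = 237 bits.
Huffman merges:
merge C(4) and D(7): 11
merge A(8) and 11: 19
merge B(13) and F(14): 27
merge 19 and 27: 46
merge E(33) and 46: 79
Huffman total = 11 + 19 + 27 + 46 + 79 = 182 bits.
Saving = 237 − 182 = 55 bits.

55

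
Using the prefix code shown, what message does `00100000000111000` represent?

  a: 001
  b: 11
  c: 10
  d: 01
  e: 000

Read left to right; each codeword is recognised as soon as it completes (prefix code):
  001→a | 000→e | 000→e | 001→a | 11→b | 000→e
Decoded message: aeeabe

aeeabe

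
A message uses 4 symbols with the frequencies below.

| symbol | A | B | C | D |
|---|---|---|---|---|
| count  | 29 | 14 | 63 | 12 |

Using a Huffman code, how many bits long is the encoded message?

Build the Huffman tree bottom-up:
combine D(12), B(14) → 26
combine 26, A(29) → 55
combine 55, C(63) → 118
Total encoded bits = sum of merged weights = 26 + 55 + 118 = 199.

199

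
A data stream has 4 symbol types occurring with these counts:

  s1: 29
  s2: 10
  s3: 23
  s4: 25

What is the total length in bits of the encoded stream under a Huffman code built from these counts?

174

Build the Huffman tree bottom-up:
combine s2(10), s3(23) → 33
combine s4(25), s1(29) → 54
combine 33, 54 → 87
Each symbol's bit-cost is frequency × depth; summing gives 174 bits (equivalently 33 + 54 + 87).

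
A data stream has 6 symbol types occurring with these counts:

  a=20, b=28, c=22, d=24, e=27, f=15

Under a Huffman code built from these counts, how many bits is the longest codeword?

Merge the two lowest-weight nodes at each step:
combine f(15), a(20) → 35
combine c(22), d(24) → 46
combine e(27), b(28) → 55
combine 35, 46 → 81
combine 55, 81 → 136
The rarest symbols sit at the bottom; the longest codeword is 3 bits.

3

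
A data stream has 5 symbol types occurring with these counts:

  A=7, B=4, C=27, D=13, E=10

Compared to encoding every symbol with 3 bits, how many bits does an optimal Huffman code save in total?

Fixed-length: 3 bits × 61 symbols = 183 bits.
Huffman merges:
B(4) + A(7) → 11
E(10) + 11 → 21
D(13) + 21 → 34
C(27) + 34 → 61
Huffman total = 11 + 21 + 34 + 61 = 127 bits.
Saving = 183 − 127 = 56 bits.

56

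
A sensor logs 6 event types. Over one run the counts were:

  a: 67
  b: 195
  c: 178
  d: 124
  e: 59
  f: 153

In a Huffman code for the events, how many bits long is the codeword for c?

2

Build the tree from the bottom:
merge e(59) and a(67): 126
merge d(124) and 126: 250
merge f(153) and c(178): 331
merge b(195) and 250: 445
merge 331 and 445: 776
c sits 2 levels below the root, so its codeword is 2 bits.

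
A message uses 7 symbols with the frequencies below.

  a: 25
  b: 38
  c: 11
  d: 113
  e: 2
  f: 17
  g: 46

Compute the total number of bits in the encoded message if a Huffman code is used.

573

Build the Huffman tree bottom-up:
combine e(2), c(11) → 13
combine 13, f(17) → 30
combine a(25), 30 → 55
combine b(38), g(46) → 84
combine 55, 84 → 139
combine d(113), 139 → 252
Total encoded bits = sum of merged weights = 13 + 30 + 55 + 84 + 139 + 252 = 573.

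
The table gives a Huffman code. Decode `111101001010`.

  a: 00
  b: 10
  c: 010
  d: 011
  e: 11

eeccb

Read left to right; each codeword is recognised as soon as it completes (prefix code):
  11→e | 11→e | 010→c | 010→c | 10→b
Decoded message: eeccb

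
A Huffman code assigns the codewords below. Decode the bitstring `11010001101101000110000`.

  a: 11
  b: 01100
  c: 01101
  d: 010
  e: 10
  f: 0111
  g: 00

Read left to right; each codeword is recognised as soon as it completes (prefix code):
  11→a | 010→d | 00→g | 11→a | 01101→c | 00→g | 01100→b | 00→g
Decoded message: adgacgbg

adgacgbg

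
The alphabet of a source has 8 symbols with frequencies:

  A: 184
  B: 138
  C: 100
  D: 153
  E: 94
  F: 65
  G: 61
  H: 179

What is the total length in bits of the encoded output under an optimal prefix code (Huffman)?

Merge the two smallest weights repeatedly:
merge G(61) and F(65): 126
merge E(94) and C(100): 194
merge 126 and B(138): 264
merge D(153) and H(179): 332
merge A(184) and 194: 378
merge 264 and 332: 596
merge 378 and 596: 974
Total encoded bits = sum of merged weights = 126 + 194 + 264 + 332 + 378 + 596 + 974 = 2864.

2864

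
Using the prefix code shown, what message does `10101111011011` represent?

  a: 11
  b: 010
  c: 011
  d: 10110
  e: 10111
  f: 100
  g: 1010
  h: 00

gaacc

Read left to right; each codeword is recognised as soon as it completes (prefix code):
  1010→g | 11→a | 11→a | 011→c | 011→c
Decoded message: gaacc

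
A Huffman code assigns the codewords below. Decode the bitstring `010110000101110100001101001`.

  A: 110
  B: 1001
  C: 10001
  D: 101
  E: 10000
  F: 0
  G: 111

Read left to right; each codeword is recognised as soon as it completes (prefix code):
  0→F | 101→D | 10000→E | 101→D | 110→A | 10000→E | 110→A | 1001→B
Decoded message: FDEDAEAB

FDEDAEAB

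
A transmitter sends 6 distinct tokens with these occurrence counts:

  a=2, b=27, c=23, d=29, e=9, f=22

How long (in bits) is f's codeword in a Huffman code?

Build the tree from the bottom:
a(2) + e(9) → 11
11 + f(22) → 33
c(23) + b(27) → 50
d(29) + 33 → 62
50 + 62 → 112
f's leaf is at depth 3, giving a 3-bit codeword.

3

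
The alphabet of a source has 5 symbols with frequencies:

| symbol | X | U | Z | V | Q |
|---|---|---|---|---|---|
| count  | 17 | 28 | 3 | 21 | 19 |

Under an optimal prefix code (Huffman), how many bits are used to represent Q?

2

Build the tree from the bottom:
merge Z(3) and X(17): 20
merge Q(19) and 20: 39
merge V(21) and U(28): 49
merge 39 and 49: 88
Q's leaf is at depth 2, giving a 2-bit codeword.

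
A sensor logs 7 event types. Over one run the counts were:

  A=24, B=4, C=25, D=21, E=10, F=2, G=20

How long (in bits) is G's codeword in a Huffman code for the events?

Repeatedly merge the two smallest:
merge F(2) and B(4): 6
merge 6 and E(10): 16
merge 16 and G(20): 36
merge D(21) and A(24): 45
merge C(25) and 36: 61
merge 45 and 61: 106
The subtree containing G is merged 3 times, so code length = 3.

3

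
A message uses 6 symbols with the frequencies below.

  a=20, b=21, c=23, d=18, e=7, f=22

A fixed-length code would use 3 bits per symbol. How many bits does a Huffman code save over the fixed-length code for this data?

45

Fixed-length: 3 bits × 111 symbols = 333 bits.
Huffman merges:
e(7) + d(18) → 25
a(20) + b(21) → 41
f(22) + c(23) → 45
25 + 41 → 66
45 + 66 → 111
Huffman total = 25 + 41 + 45 + 66 + 111 = 288 bits.
Saving = 333 − 288 = 45 bits.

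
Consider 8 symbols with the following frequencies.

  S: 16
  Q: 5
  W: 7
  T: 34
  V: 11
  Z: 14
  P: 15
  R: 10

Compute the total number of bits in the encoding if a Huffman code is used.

Merge the two smallest weights repeatedly:
Q(5) + W(7) → 12
R(10) + V(11) → 21
12 + Z(14) → 26
P(15) + S(16) → 31
21 + 26 → 47
31 + T(34) → 65
47 + 65 → 112
The encoded length is the sum of every internal node's weight: 12 + 21 + 26 + 31 + 47 + 65 + 112 = 314 bits.

314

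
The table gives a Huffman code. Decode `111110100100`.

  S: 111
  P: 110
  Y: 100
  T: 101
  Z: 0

SPYY

Read left to right; each codeword is recognised as soon as it completes (prefix code):
  111→S | 110→P | 100→Y | 100→Y
Decoded message: SPYY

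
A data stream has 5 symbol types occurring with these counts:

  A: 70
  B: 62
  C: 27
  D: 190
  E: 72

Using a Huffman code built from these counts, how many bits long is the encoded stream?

883

Greedily combine the two least-frequent nodes:
merge C(27) and B(62): 89
merge A(70) and E(72): 142
merge 89 and 142: 231
merge D(190) and 231: 421
Total encoded bits = sum of merged weights = 89 + 142 + 231 + 421 = 883.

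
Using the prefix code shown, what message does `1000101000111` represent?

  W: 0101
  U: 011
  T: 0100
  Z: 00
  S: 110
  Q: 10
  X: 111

Read left to right; each codeword is recognised as soon as it completes (prefix code):
  10→Q | 00→Z | 10→Q | 10→Q | 00→Z | 111→X
Decoded message: QZQQZX

QZQQZX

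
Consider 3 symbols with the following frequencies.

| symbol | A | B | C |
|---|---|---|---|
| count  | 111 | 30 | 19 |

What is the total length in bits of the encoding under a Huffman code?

209

Merge the two smallest weights repeatedly:
merge C(19) and B(30): 49
merge 49 and A(111): 160
Total encoded bits = sum of merged weights = 49 + 160 = 209.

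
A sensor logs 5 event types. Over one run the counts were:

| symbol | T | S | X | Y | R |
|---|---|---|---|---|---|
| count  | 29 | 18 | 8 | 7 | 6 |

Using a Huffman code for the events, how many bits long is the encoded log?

Build the Huffman tree bottom-up:
R(6) + Y(7) → 13
X(8) + 13 → 21
S(18) + 21 → 39
T(29) + 39 → 68
Each symbol's bit-cost is frequency × depth; summing gives 141 bits (equivalently 13 + 21 + 39 + 68).

141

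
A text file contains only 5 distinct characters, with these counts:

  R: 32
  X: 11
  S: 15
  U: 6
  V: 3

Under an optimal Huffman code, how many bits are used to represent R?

Huffman merges, smallest pair first:
combine V(3), U(6) → 9
combine 9, X(11) → 20
combine S(15), 20 → 35
combine R(32), 35 → 67
R sits one level below the root: a 1-bit codeword.

1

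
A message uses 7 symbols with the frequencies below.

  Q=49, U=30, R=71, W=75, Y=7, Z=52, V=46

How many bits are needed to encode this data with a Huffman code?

881

Merge the two smallest weights repeatedly:
combine Y(7), U(30) → 37
combine 37, V(46) → 83
combine Q(49), Z(52) → 101
combine R(71), W(75) → 146
combine 83, 101 → 184
combine 146, 184 → 330
The encoded length is the sum of every internal node's weight: 37 + 83 + 101 + 146 + 184 + 330 = 881 bits.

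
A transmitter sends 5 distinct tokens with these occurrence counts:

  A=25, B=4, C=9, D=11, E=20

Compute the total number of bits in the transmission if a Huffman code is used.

Merge the two smallest weights repeatedly:
B(4) + C(9) → 13
D(11) + 13 → 24
E(20) + 24 → 44
A(25) + 44 → 69
Total encoded bits = sum of merged weights = 13 + 24 + 44 + 69 = 150.

150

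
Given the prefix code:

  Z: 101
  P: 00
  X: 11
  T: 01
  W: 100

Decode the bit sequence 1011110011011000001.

ZXWXTWPT

Read left to right; each codeword is recognised as soon as it completes (prefix code):
  101→Z | 11→X | 100→W | 11→X | 01→T | 100→W | 00→P | 01→T
Decoded message: ZXWXTWPT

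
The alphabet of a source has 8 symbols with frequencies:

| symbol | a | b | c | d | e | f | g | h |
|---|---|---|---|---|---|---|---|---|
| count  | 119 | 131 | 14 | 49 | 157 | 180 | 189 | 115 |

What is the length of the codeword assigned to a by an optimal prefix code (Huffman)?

Repeatedly merge the two smallest:
merge c(14) and d(49): 63
merge 63 and h(115): 178
merge a(119) and b(131): 250
merge e(157) and 178: 335
merge f(180) and g(189): 369
merge 250 and 335: 585
merge 369 and 585: 954
a sits 3 levels below the root, so its codeword is 3 bits.

3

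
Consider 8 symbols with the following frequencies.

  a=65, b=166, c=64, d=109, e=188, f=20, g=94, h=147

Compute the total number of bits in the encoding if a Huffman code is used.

Merge the two smallest weights repeatedly:
merge f(20) and c(64): 84
merge a(65) and 84: 149
merge g(94) and d(109): 203
merge h(147) and 149: 296
merge b(166) and e(188): 354
merge 203 and 296: 499
merge 354 and 499: 853
The encoded length is the sum of every internal node's weight: 84 + 149 + 203 + 296 + 354 + 499 + 853 = 2438 bits.

2438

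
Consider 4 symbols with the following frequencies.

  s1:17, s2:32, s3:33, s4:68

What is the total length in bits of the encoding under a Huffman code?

Build the Huffman tree bottom-up:
merge s1(17) and s2(32): 49
merge s3(33) and 49: 82
merge s4(68) and 82: 150
Total encoded bits = sum of merged weights = 49 + 82 + 150 = 281.

281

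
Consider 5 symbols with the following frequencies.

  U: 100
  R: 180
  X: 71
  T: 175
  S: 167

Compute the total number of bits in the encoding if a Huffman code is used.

Build the Huffman tree bottom-up:
merge X(71) and U(100): 171
merge S(167) and 171: 338
merge T(175) and R(180): 355
merge 338 and 355: 693
Each symbol's bit-cost is frequency × depth; summing gives 1557 bits (equivalently 171 + 338 + 355 + 693).

1557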